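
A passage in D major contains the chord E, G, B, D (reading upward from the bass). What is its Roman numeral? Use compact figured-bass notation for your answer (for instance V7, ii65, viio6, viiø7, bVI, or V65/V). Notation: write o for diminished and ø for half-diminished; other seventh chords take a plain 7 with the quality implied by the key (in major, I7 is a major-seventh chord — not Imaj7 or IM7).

ii7

Stacked in thirds the chord is E-G-B-D: a minor seventh chord on E.
E is scale degree 2 in D major, and a minor seventh chord on that degree is written ii7.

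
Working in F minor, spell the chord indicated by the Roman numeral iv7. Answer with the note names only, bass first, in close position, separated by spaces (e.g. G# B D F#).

In F minor, the fourth degree is Bb, and the diatonic chord built there is a minor seventh chord.
That chord is spelled Bb-Db-F-Ab.

Bb Db F Ab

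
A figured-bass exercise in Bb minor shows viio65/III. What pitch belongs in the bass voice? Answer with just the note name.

Eb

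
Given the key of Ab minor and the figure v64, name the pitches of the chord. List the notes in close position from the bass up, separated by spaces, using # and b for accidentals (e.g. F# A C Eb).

Bb Eb Gb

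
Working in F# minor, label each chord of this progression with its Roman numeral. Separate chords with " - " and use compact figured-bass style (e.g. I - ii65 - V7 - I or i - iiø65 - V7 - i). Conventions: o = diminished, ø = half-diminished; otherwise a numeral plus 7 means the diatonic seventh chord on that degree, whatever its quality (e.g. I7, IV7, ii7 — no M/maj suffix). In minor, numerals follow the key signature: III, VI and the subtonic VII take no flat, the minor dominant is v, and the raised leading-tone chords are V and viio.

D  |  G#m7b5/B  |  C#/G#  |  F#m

VI - iiø65 - V64 - i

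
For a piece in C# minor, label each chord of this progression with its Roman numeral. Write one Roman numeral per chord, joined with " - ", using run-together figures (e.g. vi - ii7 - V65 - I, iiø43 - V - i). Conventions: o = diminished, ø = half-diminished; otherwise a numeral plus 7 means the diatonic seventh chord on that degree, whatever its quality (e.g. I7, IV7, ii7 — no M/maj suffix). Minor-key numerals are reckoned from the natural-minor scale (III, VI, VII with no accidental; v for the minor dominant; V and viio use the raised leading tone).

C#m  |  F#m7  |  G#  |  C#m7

i - iv7 - V - i7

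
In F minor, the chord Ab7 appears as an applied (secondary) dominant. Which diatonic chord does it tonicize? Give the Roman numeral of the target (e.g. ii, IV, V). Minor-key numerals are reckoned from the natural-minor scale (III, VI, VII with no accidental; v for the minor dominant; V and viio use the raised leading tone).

VI

The chord is a dominant seventh chord on Ab.
A dominant resolves down a perfect fifth: Ab → Db. In F minor, Db is scale degree 6, i.e. VI.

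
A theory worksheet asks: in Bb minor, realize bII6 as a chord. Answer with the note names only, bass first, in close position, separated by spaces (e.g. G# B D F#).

Eb Gb Cb

bII6 is the Neapolitan sixth — a major triad on the lowered second degree, here in its customary first inversion. In Bb minor that root is Cb.
So the chord is Cb-Eb-Gb, a major triad.
The figured bass 6 indicates first inversion, placing the third (Eb) in the bass: Eb-Gb-Cb.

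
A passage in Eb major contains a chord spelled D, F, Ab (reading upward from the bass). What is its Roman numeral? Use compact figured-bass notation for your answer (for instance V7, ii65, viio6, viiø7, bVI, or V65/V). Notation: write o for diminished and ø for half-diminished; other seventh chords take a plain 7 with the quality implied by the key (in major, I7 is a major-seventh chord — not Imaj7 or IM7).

The pitches D-F-Ab form a diminished triad rooted on D.
D is scale degree 7 in Eb major, and a diminished triad on that degree is written viio.

viio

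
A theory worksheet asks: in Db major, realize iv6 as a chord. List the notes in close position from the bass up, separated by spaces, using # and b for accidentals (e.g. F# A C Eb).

Scale degree 4 in Db major is Gb; here the chord built on it is altered to a minor triad. iv6 is the minor subdominant, borrowed from the parallel minor.
So the chord is Gb-Bbb-Db, a minor triad.
The figured bass 6 indicates first inversion, placing the third (Bbb) in the bass: Bbb-Db-Gb.

Bbb Db Gb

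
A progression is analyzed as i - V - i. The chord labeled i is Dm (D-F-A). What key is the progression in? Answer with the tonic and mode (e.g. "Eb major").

D minor

i is given as D-F-A — a minor triad with root D.
If D is scale degree 1 and the mode makes that degree carry a minor triad, the tonic is D and the mode is minor.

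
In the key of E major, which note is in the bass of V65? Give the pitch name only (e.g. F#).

D#

V in E major has root B; the chord is B-D#-F#-A.
The figure 65 means first inversion — the third is in the bass.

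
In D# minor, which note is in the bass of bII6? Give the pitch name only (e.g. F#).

G#

bII in D# minor has root E; the chord is E-G#-B.
The figure 6 means first inversion — the third is in the bass.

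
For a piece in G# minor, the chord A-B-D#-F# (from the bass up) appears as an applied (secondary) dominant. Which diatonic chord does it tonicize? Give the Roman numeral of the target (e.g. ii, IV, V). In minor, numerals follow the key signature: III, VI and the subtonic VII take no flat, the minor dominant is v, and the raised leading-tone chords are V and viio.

VI

The chord is a dominant seventh chord on B.
A dominant resolves down a perfect fifth: B → E. In G# minor, E is scale degree 6, i.e. VI.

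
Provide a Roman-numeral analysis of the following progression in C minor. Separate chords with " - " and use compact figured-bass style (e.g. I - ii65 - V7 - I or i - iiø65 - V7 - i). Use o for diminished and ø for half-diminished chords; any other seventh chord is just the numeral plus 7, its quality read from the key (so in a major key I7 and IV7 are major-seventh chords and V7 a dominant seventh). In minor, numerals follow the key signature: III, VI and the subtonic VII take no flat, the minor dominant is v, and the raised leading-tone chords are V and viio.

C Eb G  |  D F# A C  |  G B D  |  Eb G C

i - V7/V - V - i6

C-Eb-G: root C is the tonic; minor triad there is i.
D-F#-A-C: a dominant seventh chord on D, the applied dominant of V → V7/V.
G-B-D has root G, degree 5 in C minor, so V.
Eb-G-C: minor triad on C = scale degree 1 → i6.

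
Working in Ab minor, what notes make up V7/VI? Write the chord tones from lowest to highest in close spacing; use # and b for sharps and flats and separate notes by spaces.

Cb Eb Gb Bbb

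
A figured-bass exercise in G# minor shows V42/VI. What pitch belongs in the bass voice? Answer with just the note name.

The applied chord V42/VI is rooted on B: B-D#-F#-A.
The figure 42 means third inversion — the seventh is in the bass.

A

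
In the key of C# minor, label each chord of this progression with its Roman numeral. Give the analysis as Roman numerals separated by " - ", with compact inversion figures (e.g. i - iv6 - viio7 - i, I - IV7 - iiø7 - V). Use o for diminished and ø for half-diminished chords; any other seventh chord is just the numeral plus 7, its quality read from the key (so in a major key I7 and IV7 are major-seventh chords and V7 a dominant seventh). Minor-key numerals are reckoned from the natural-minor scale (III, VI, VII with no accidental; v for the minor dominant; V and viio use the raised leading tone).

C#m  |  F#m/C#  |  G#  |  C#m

C#m has root C#, degree 1 in C# minor, so i.
F#m/C#: minor triad on F# = scale degree 4 → iv64.
G#: root G# is the dominant; major triad there is V.
C#m: root C# is the tonic; minor triad there is i.

i - iv64 - V - i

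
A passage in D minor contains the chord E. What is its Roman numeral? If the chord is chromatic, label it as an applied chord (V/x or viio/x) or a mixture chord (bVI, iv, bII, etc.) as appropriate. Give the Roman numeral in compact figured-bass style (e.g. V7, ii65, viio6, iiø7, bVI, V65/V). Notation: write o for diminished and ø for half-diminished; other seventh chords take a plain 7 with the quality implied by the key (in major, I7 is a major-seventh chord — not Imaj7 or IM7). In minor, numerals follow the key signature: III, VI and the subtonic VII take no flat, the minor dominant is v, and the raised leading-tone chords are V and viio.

The pitches E-G#-B form a major triad rooted on E.
E is not a diatonic chord root with this quality in D minor, but it lies a perfect fifth above A (V), so the chord functions as an applied dominant of V.

V/V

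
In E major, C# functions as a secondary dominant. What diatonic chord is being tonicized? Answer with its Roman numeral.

ii

The chord is a major triad on C#.
A dominant resolves down a perfect fifth: C# → F#. In E major, F# is scale degree 2, i.e. ii.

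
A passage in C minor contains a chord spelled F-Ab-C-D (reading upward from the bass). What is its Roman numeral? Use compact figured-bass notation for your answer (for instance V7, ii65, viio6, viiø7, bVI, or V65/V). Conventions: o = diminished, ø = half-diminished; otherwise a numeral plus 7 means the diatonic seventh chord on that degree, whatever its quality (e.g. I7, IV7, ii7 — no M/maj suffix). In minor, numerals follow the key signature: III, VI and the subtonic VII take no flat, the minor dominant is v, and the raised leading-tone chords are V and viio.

iiø65

Stacked in thirds the chord is D-F-Ab-C: a half-diminished seventh chord on D.
D is scale degree 2 in C minor, and a half-diminished seventh chord on that degree is written iiø7.
With F in the bass the chord is in first inversion, so the figured bass is 65.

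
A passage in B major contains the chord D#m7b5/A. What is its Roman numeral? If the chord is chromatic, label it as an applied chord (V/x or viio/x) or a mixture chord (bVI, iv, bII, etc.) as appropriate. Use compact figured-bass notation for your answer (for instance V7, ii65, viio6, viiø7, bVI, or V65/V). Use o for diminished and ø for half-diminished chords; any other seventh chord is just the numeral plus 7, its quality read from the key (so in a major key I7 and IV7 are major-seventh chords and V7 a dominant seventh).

Stacked in thirds the chord is D#-F#-A-C#: a half-diminished seventh chord on D#.
D# sits a half step below E (IV in B major); a diminished chord there is the applied leading-tone chord of IV.
With A in the bass the chord is in second inversion, so the figured bass is 43.

viiø43/IV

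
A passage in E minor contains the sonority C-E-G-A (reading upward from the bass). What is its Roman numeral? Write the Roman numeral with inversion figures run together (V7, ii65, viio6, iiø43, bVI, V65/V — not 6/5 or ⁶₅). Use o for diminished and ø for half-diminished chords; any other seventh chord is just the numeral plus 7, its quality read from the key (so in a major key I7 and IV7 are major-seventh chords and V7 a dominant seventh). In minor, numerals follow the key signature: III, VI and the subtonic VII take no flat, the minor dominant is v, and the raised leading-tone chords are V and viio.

The pitches A-C-E-G form a minor seventh chord rooted on A.
A is scale degree 4 in E minor, and a minor seventh chord on that degree is written iv7.
With C in the bass the chord is in first inversion, so the figured bass is 65.

iv65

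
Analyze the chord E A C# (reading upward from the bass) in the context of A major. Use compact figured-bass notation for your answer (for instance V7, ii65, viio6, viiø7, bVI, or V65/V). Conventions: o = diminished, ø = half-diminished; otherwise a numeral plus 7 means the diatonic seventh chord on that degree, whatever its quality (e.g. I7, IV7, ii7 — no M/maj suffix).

The pitches A-C#-E form a major triad rooted on A.
In A major, A is the tonic; the diatonic major triad there is I.
With E in the bass the chord is in second inversion, so the figured bass is 64.

I64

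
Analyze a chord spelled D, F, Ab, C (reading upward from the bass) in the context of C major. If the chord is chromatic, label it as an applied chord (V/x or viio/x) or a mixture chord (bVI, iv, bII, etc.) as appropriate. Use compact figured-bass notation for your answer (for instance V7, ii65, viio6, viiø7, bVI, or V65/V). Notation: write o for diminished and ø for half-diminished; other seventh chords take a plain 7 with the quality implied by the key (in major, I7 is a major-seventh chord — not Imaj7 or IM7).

The pitches D-F-Ab-C form a half-diminished seventh chord rooted on D.
D is the second degree of C major. This is the half-diminished supertonic seventh, borrowed from the parallel minor.

iiø7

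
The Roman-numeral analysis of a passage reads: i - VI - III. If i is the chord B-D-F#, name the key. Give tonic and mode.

B minor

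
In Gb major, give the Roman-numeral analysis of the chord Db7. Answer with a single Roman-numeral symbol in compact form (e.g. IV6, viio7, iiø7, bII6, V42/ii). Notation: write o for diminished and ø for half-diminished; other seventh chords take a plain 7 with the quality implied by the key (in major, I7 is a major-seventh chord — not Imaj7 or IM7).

Stacked in thirds the chord is Db-F-Ab-Cb: a dominant seventh chord on Db.
Db is scale degree 5 in Gb major, and a dominant seventh chord on that degree is written V7.

V7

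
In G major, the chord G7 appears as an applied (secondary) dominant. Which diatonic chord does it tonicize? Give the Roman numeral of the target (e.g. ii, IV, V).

IV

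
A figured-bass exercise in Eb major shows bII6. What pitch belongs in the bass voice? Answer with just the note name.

Ab

bII in Eb major has root Fb; the chord is Fb-Ab-Cb.
The figure 6 means first inversion — the third is in the bass.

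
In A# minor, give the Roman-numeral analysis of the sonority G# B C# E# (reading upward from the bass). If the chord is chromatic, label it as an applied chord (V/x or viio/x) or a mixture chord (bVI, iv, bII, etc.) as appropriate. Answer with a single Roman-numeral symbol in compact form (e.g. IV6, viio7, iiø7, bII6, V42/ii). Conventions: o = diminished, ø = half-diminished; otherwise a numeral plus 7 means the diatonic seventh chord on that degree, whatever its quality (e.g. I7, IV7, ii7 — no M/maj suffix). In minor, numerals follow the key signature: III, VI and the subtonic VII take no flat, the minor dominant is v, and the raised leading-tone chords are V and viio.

V43/VI

Stacked in thirds the chord is C#-E#-G#-B: a dominant seventh chord on C#.
C# is not a diatonic chord root with this quality in A# minor, but it lies a perfect fifth above F# (VI), so the chord functions as an applied dominant of VI.
With G# in the bass the chord is in second inversion, so the figured bass is 43.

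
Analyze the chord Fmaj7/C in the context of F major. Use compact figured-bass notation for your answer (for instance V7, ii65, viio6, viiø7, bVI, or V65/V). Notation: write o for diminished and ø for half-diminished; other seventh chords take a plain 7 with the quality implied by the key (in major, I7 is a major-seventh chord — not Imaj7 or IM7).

Stacked in thirds the chord is F-A-C-E: a major seventh chord on F.
In F major, F is the tonic; the diatonic major seventh chord there is I7.
With C in the bass the chord is in second inversion, so the figured bass is 43.

I43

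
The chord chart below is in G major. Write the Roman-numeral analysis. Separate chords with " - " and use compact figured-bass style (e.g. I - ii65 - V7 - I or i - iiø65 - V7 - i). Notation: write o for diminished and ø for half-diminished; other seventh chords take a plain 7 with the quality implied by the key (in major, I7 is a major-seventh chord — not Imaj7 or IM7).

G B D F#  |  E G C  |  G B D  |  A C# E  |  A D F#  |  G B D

G-B-D-F#: major seventh chord on G = scale degree 1 → I7.
E-G-C: major triad on C = scale degree 4 → IV6.
G-B-D has root G, degree 1 in G major, so I.
A-C#-E: a major triad on A, the applied dominant of V → V/V.
A-D-F#: root D is the dominant; major triad there is V64.
G-B-D: major triad on G = scale degree 1 → I.

I7 - IV6 - I - V/V - V64 - I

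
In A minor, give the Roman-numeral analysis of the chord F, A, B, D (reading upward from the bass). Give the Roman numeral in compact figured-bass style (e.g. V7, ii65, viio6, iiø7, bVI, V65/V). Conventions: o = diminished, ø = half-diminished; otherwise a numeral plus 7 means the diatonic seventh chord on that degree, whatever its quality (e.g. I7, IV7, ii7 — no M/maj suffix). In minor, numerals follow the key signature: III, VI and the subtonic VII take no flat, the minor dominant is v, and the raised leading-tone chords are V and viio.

Stacked in thirds the chord is B-D-F-A: a half-diminished seventh chord on B.
In A minor, B is the supertonic; the diatonic half-diminished seventh chord there is iiø7.
With F in the bass the chord is in second inversion, so the figured bass is 43.

iiø43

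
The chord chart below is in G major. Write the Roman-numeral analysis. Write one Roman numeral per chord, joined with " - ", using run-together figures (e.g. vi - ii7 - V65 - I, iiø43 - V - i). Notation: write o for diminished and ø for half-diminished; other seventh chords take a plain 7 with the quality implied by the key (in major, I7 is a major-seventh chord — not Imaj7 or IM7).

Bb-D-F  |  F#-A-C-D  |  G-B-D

bIII - V65 - I

Bb-D-F is non-diatonic — bIII, a mixture chord from G minor.
F#-A-C-D: root D is the dominant; dominant seventh chord there is V65.
G-B-D: major triad on G = scale degree 1 → I.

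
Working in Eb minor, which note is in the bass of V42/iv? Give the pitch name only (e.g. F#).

The applied chord V42/iv is rooted on Eb: Eb-G-Bb-Db.
The figure 42 means third inversion — the seventh is in the bass.

Db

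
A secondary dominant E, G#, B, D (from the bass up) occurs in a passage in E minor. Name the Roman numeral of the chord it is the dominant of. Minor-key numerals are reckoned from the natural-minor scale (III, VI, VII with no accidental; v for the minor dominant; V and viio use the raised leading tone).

iv

The chord is a dominant seventh chord on E.
A dominant resolves down a perfect fifth: E → A. In E minor, A is scale degree 4, i.e. iv.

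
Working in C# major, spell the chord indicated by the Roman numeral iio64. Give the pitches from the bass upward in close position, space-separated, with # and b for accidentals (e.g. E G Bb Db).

Scale degree 2 in C# major is D#; here the chord built on it is altered to a diminished triad. iio64 is the diminished supertonic triad, borrowed from the parallel minor.
So the chord is D#-F#-A, a diminished triad.
With the 64 figure the chord is in second inversion; from the bass A upward in close position it reads A-D#-F#.

A D# F#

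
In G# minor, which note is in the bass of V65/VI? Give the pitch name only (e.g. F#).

The applied chord V65/VI is rooted on B: B-D#-F#-A.
The figure 65 means first inversion — the third is in the bass.

D#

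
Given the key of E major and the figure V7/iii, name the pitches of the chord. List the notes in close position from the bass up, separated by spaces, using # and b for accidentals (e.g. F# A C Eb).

D# F## A# C#

V7/iii is a secondary dominant — the dominant seventh of iii. iii in E major is G#, so the applied chord's root is D#, a perfect fifth above.
Building a dominant seventh chord on D# gives D#-F##-A#-C#.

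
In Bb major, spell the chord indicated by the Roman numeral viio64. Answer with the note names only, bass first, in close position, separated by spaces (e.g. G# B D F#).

Eb A C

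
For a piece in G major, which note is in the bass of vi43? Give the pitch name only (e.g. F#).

vi in G major has root E; the chord is E-G-B-D.
The figure 43 means second inversion — the fifth is in the bass.

B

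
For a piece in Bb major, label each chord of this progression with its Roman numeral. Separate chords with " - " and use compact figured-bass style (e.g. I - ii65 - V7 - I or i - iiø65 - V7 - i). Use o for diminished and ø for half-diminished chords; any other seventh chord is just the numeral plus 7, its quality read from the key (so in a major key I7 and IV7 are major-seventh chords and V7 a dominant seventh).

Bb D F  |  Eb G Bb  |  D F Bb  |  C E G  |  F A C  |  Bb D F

I - IV - I6 - V/V - V - I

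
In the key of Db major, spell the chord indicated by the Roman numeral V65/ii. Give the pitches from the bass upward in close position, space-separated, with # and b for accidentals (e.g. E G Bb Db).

D F Ab Bb

The slash means an applied dominant: we want the dominant of ii. In Db major, ii is Eb minor, and its dominant is built on Bb.
Building a dominant seventh chord on Bb gives Bb-D-F-Ab.
The figured bass 65 indicates first inversion, placing the third (D) in the bass: D-F-Ab-Bb.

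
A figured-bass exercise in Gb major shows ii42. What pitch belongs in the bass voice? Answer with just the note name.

Gb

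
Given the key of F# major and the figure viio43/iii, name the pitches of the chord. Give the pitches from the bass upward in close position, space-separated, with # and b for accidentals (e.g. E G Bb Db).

D# F# G## B#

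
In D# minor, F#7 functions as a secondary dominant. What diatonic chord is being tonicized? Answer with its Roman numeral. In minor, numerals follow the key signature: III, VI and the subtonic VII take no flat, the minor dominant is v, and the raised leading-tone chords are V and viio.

The chord is a dominant seventh chord on F#.
A dominant resolves down a perfect fifth: F# → B. In D# minor, B is scale degree 6, i.e. VI.

VI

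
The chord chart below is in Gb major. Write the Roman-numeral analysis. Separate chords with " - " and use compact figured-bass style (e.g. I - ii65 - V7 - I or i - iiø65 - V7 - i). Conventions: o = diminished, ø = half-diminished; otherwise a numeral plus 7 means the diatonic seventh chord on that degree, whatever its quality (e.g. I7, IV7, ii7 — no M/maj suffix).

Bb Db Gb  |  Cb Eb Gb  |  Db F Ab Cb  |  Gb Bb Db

I6 - IV - V7 - I

Bb-Db-Gb has root Gb, degree 1 in Gb major, so I6.
Cb-Eb-Gb has root Cb, degree 4 in Gb major, so IV.
Db-F-Ab-Cb: root Db is the dominant; dominant seventh chord there is V7.
Gb-Bb-Db: root Gb is the tonic; major triad there is I.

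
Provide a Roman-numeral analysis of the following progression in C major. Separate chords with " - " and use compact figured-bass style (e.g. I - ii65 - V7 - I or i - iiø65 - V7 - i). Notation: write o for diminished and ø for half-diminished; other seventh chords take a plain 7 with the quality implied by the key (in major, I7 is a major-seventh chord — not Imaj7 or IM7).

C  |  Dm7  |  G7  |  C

I - ii7 - V7 - I

C: root C is the tonic; major triad there is I.
Dm7: minor seventh chord on D = scale degree 2 → ii7.
G7: root G is the dominant; dominant seventh chord there is V7.
C has root C, degree 1 in C major, so I.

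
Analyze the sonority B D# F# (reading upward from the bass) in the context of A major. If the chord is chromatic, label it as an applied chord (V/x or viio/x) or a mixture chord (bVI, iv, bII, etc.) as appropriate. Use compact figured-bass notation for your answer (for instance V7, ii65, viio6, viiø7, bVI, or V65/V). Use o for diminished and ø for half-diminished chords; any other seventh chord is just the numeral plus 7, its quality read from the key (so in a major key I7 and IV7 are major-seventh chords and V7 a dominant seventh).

V/V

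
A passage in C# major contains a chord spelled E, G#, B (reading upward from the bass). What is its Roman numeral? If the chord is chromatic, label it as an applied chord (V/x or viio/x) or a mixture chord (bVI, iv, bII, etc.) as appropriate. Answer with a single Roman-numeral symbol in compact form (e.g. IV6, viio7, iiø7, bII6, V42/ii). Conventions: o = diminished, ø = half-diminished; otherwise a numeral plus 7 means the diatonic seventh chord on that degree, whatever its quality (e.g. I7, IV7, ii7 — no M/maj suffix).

bIII

The pitches E-G#-B form a major triad rooted on E.
E is the lowered third degree of C# major (diatonic 3 would be E#). This is a major triad on the lowered third degree, borrowed from the parallel minor.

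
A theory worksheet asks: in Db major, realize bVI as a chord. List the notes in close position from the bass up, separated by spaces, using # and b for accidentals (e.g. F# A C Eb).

Bbb Db Fb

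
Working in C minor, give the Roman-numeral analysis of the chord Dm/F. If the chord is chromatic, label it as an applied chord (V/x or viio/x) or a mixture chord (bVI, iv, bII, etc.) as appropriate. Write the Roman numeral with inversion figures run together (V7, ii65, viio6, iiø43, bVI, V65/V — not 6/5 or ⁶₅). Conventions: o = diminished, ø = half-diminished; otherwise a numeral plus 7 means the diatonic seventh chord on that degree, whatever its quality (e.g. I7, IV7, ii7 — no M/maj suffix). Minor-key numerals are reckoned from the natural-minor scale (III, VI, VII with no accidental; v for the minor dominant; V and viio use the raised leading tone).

ii6

Stacked in thirds the chord is D-F-A: a minor triad on D.
D is the second degree of C minor. This is the minor supertonic, borrowed from the parallel major (the Dorian ii).
With F in the bass the chord is in first inversion, so the figured bass is 6.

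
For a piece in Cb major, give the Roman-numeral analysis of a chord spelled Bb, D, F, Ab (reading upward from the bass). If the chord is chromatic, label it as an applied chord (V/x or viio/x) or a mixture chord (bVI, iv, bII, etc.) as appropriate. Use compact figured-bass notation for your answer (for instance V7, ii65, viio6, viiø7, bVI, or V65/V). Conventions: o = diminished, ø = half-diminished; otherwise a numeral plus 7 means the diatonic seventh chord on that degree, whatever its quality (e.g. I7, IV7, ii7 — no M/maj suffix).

V7/iii

The pitches Bb-D-F-Ab form a dominant seventh chord rooted on Bb.
Bb is not a diatonic chord root with this quality in Cb major, but it lies a perfect fifth above Eb (iii), so the chord functions as an applied dominant of iii.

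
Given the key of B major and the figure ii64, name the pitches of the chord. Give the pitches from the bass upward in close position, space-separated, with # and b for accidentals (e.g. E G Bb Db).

G# C# E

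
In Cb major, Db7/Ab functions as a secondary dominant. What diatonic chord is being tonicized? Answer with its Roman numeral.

The chord is a dominant seventh chord on Db.
A dominant resolves down a perfect fifth: Db → Gb. In Cb major, Gb is scale degree 5, i.e. V.

V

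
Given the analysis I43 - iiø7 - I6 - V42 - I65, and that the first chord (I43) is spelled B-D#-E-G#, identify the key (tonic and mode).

The anchor chord is a major seventh chord on E, labeled I43.
If E is scale degree 1 and the mode makes that degree carry a major seventh chord, the tonic is E and the mode is major.

E major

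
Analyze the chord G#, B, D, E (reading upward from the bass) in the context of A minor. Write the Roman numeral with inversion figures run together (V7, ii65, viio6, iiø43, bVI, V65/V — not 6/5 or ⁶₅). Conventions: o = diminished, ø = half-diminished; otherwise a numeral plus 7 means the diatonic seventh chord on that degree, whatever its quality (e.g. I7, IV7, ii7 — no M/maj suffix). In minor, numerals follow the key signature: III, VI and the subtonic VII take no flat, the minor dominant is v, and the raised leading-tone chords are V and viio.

V65

The pitches E-G#-B-D form a dominant seventh chord rooted on E.
In A minor, E is the dominant; the diatonic dominant seventh chord there is V7.
With G# in the bass the chord is in first inversion, so the figured bass is 65.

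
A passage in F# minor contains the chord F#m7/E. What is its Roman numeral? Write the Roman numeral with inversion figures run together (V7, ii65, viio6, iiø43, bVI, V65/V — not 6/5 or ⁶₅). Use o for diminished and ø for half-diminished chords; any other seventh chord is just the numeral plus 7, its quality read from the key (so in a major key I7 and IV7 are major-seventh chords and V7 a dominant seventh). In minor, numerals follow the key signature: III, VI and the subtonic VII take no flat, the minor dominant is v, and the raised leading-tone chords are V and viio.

The pitches F#-A-C#-E form a minor seventh chord rooted on F#.
In F# minor, F# is the tonic; the diatonic minor seventh chord there is i7.
With E in the bass the chord is in third inversion, so the figured bass is 42.

i42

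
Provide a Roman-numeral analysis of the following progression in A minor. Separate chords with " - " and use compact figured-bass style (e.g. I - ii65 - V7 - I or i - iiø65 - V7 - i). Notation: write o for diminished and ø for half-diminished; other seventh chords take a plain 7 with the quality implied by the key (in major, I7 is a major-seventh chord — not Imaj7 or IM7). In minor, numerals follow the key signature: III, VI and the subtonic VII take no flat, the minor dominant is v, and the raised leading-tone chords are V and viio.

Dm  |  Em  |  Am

iv - v - i

Dm: minor triad on D = scale degree 4 → iv.
Em: minor triad on E = scale degree 5 → v.
Am: root A is the tonic; minor triad there is i.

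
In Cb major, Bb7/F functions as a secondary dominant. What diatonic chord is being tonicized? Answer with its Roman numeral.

The chord is a dominant seventh chord on Bb.
A dominant resolves down a perfect fifth: Bb → Eb. In Cb major, Eb is scale degree 3, i.e. iii.

iii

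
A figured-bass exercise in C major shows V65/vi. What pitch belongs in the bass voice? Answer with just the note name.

The applied chord V65/vi is rooted on E: E-G#-B-D.
The figure 65 means first inversion — the third is in the bass.

G#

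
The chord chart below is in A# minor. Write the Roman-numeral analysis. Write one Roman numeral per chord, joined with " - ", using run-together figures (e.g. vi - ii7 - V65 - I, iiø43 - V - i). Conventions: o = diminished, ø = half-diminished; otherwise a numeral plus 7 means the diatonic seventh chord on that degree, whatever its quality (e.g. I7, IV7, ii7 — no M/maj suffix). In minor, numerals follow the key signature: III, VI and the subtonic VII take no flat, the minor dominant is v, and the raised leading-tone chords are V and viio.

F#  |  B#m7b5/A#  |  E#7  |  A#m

VI - iiø42 - V7 - i

F#: major triad on F# = scale degree 6 → VI.
B#m7b5/A# has root B#, degree 2 in A# minor, so iiø42.
E#7 has root E#, degree 5 in A# minor, so V7.
A#m: minor triad on A# = scale degree 1 → i.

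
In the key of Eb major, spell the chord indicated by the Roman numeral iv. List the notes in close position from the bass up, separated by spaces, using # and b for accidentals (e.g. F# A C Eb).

Ab Cb Eb

Scale degree 4 in Eb major is Ab; here the chord built on it is altered to a minor triad. iv is the minor subdominant, borrowed from the parallel minor.
So the chord is Ab-Cb-Eb.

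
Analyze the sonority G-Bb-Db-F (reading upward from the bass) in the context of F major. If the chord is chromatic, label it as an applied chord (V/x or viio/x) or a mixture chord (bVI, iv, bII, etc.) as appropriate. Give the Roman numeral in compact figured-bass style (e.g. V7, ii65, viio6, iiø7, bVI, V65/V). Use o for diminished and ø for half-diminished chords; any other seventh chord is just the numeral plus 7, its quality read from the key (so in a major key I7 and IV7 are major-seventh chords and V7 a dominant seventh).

iiø7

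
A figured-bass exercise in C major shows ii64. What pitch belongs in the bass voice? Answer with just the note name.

A

ii in C major has root D; the chord is D-F-A.
The figure 64 means second inversion — the fifth is in the bass.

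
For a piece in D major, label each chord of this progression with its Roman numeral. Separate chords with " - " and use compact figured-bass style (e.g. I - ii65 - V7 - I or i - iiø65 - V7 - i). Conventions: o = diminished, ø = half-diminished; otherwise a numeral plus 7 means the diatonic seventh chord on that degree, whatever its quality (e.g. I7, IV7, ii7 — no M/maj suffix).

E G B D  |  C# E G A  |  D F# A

ii7 - V65 - I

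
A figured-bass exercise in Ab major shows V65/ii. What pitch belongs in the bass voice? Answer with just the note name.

The applied chord V65/ii is rooted on F: F-A-C-Eb.
The figure 65 means first inversion — the third is in the bass.

A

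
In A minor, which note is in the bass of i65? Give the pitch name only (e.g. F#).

i in A minor has root A; the chord is A-C-E-G.
The figure 65 means first inversion — the third is in the bass.

C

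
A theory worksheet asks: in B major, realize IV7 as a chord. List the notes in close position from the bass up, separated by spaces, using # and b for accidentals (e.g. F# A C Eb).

E G# B D#

The numeral's case and figure indicate a major seventh chord. In B major its root, the subdominant, is E.
Stacking thirds from E gives E-G#-B-D#.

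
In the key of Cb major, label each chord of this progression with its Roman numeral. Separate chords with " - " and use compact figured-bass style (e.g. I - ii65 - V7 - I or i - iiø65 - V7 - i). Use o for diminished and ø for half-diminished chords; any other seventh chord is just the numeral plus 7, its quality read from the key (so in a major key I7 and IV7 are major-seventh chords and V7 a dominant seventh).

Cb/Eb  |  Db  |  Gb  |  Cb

I6 - V/V - V - I

Cb/Eb has root Cb, degree 1 in Cb major, so I6.
Db is the secondary dominant of V (major triad on Db): V/V.
Gb has root Gb, degree 5 in Cb major, so V.
Cb: root Cb is the tonic; major triad there is I.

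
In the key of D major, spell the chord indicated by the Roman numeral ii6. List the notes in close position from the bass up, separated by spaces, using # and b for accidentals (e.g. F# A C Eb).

The numeral's case and figure indicate a minor triad. In D major its root, the second degree, is E.
Stacking thirds from E gives E-G-B.
With the 6 figure the chord is in first inversion; from the bass G upward in close position it reads G-B-E.

G B E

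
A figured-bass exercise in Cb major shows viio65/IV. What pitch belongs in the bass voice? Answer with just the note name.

Gb

The applied chord viio65/IV is rooted on Eb: Eb-Gb-Bbb-Dbb.
The figure 65 means first inversion — the third is in the bass.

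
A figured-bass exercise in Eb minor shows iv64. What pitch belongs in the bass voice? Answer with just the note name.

iv in Eb minor has root Ab; the chord is Ab-Cb-Eb.
The figure 64 means second inversion — the fifth is in the bass.

Eb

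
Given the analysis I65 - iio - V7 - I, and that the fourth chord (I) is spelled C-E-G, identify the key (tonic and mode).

C major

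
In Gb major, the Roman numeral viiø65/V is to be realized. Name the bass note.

The applied chord viiø65/V is rooted on C: C-Eb-Gb-Bb.
The figure 65 means first inversion — the third is in the bass.

Eb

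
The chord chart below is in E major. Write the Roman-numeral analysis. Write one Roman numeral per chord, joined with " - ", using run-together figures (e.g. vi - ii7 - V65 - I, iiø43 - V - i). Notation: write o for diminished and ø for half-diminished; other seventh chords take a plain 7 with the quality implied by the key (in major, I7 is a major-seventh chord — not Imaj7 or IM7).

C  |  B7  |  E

bVI - V7 - I

C is non-diatonic — bVI, a mixture chord from E minor.
B7: root B is the dominant; dominant seventh chord there is V7.
E: root E is the tonic; major triad there is I.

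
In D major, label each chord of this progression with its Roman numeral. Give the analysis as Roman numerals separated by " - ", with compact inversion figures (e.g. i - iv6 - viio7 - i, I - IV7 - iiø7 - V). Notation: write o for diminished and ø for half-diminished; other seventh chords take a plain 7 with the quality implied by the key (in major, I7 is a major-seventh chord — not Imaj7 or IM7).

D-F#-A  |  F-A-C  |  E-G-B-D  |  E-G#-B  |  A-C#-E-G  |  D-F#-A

D-F#-A: major triad on D = scale degree 1 → I.
F-A-C: F with this quality isn't in the key; it's bIII, borrowed from the parallel minor.
E-G-B-D: minor seventh chord on E = scale degree 2 → ii7.
E-G#-B is the secondary dominant of V (major triad on E): V/V.
A-C#-E-G has root A, degree 5 in D major, so V7.
D-F#-A: root D is the tonic; major triad there is I.

I - bIII - ii7 - V/V - V7 - I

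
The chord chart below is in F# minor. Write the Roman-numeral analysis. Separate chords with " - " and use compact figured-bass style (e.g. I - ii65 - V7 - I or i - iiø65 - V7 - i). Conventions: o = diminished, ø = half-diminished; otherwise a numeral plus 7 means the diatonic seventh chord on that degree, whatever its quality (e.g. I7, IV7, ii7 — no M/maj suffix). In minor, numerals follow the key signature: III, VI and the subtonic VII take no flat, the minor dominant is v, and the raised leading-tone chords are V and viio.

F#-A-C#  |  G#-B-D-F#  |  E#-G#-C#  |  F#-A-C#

F#-A-C# has root F#, degree 1 in F# minor, so i.
G#-B-D-F#: half-diminished seventh chord on G# = scale degree 2 → iiø7.
E#-G#-C# has root C#, degree 5 in F# minor, so V6.
F#-A-C#: minor triad on F# = scale degree 1 → i.

i - iiø7 - V6 - i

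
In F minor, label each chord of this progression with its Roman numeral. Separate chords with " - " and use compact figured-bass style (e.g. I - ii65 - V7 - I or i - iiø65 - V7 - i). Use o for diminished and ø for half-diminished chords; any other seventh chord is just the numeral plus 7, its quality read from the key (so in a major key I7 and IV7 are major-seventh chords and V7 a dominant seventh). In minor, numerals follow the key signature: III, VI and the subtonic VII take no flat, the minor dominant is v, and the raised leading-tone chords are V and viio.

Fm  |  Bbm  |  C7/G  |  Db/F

i - iv - V43 - VI6

Fm: root F is the tonic; minor triad there is i.
Bbm has root Bb, degree 4 in F minor, so iv.
C7/G: root C is the dominant; dominant seventh chord there is V43.
Db/F: root Db is the submediant; major triad there is VI6.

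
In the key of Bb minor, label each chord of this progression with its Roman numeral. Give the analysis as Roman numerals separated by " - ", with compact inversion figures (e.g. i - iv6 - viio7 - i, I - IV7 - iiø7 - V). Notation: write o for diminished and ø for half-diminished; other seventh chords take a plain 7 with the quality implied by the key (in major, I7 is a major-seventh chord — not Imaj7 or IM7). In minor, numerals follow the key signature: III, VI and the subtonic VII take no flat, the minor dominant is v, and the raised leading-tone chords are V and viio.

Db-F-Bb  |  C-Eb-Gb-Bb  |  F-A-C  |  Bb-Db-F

Db-F-Bb: minor triad on Bb = scale degree 1 → i6.
C-Eb-Gb-Bb has root C, degree 2 in Bb minor, so iiø7.
F-A-C: root F is the dominant; major triad there is V.
Bb-Db-F: minor triad on Bb = scale degree 1 → i.

i6 - iiø7 - V - i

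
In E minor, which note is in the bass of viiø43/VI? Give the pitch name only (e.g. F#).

The applied chord viiø43/VI is rooted on B: B-D-F-A.
The figure 43 means second inversion — the fifth is in the bass.

F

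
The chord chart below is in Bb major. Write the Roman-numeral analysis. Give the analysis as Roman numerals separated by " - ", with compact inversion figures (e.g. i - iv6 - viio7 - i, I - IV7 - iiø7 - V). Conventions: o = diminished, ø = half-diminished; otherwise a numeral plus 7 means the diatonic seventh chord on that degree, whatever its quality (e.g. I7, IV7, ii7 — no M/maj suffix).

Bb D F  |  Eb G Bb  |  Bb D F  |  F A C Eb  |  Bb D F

I - IV - I - V7 - I

Bb-D-F: major triad on Bb = scale degree 1 → I.
Eb-G-Bb: root Eb is the subdominant; major triad there is IV.
Bb-D-F has root Bb, degree 1 in Bb major, so I.
F-A-C-Eb: dominant seventh chord on F = scale degree 5 → V7.
Bb-D-F: root Bb is the tonic; major triad there is I.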